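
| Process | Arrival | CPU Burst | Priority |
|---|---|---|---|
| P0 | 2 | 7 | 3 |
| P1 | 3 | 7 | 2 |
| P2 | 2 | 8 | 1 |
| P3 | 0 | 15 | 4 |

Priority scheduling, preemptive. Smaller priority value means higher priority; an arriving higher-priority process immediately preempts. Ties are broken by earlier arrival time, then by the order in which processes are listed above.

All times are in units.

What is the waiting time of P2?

0

Gantt: | P3 0-2 | P2 2-10 | P1 10-17 | P0 17-24 | P3 24-37 |
Completion: P0=24  P1=17  P2=10  P3=37
Waiting(P2) = turnaround − burst = 8 − 8 = 0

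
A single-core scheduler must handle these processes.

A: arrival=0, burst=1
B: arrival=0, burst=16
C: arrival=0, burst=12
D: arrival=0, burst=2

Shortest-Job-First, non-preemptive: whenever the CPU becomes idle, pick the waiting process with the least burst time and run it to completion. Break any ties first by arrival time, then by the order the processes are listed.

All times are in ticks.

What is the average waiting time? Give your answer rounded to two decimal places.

4.75

Timeline: | A 0-1 | D 1-3 | C 3-15 | B 15-31 |
Completion: A=1  B=31  C=15  D=3
Turnaround (C−A): A=1  B=31  C=15  D=3
Waiting times: A=0, B=15, C=3, D=1
Average waiting = (0+15+3+1) / 4 = 19/4 = 4.75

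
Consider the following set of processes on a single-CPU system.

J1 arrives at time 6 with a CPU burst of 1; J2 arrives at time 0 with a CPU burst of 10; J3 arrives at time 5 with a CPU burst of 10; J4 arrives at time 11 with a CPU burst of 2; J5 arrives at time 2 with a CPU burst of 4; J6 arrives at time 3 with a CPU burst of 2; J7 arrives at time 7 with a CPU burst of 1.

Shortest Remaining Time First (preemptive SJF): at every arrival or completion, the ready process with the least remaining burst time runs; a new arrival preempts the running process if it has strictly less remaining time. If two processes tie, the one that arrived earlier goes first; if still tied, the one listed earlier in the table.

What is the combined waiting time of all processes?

Schedule: | J2 0-2 | J5 2-3 | J6 3-5 | J5 5-6 | J1 6-7 | J7 7-8 | J5 8-10 | J2 10-11 | J4 11-13 | J2 13-20 | J3 20-30 |
Completion: J1=7  J2=20  J3=30  J4=13  J5=10  J6=5  J7=8
Turnaround (C−A): J1=1  J2=20  J3=25  J4=2  J5=8  J6=2  J7=1
Waiting = turnaround − burst: J1=0, J2=10, J3=15, J4=0, J5=4, J6=0, J7=0
Total waiting = 0 + 10 + 15 + 0 + 4 + 0 + 0 = 29

29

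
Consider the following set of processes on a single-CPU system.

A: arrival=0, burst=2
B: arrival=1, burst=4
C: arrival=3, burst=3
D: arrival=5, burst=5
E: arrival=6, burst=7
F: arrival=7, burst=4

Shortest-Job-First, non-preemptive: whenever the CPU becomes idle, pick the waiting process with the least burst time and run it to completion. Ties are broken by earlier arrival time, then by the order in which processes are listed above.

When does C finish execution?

9

Gantt: | A 0-2 | B 2-6 | C 6-9 | F 9-13 | D 13-18 | E 18-25 |
Completion: A=2  B=6  C=9  D=18  E=25  F=13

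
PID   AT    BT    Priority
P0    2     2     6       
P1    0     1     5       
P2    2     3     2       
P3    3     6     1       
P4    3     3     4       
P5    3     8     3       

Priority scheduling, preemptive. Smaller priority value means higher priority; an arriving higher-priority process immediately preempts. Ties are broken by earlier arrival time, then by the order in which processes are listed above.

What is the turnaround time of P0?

22

Timeline: | P1 0-1 | idle 1-2 | P2 2-3 | P3 3-9 | P2 9-11 | P5 11-19 | P4 19-22 | P0 22-24 |
Completion: P0=24  P1=1  P2=11  P3=9  P4=22  P5=19
Turnaround (C−A): P0=22  P1=1  P2=9  P3=6  P4=19  P5=16
Turnaround(P0) = completion − arrival = 24 − 2 = 22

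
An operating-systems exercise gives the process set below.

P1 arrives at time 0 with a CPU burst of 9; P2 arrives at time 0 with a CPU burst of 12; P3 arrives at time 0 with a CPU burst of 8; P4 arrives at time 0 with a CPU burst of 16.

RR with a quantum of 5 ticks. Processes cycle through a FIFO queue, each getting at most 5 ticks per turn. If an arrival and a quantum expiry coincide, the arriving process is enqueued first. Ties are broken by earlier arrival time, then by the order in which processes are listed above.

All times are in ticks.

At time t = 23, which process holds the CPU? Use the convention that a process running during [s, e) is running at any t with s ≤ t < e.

P1

Gantt: | P1 0-5 | P2 5-10 | P3 10-15 | P4 15-20 | P1 20-24 | P2 24-29 | P3 29-32 | P4 32-37 | P2 37-39 | P4 39-45 |
Completion: P1=24  P2=39  P3=32  P4=45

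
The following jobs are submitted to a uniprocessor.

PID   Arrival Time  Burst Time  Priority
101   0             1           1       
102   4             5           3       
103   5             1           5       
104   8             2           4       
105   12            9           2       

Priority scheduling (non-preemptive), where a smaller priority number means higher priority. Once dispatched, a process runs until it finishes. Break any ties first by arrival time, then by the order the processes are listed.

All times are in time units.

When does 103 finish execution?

12

Timeline: | 101 0-1 | idle 1-4 | 102 4-9 | 104 9-11 | 103 11-12 | 105 12-21 |
Completion: 101=1  102=9  103=12  104=11  105=21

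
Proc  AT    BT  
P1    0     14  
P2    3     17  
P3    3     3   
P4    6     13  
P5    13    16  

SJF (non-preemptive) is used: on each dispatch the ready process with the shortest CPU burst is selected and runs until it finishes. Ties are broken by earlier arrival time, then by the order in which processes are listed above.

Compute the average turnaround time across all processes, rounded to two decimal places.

Gantt: | P1 0-14 | P3 14-17 | P4 17-30 | P5 30-46 | P2 46-63 |
Completion: P1=14  P2=63  P3=17  P4=30  P5=46
Turnaround (C−A): P1=14  P2=60  P3=14  P4=24  P5=33
Turnaround times: P1=14, P2=60, P3=14, P4=24, P5=33
Average turnaround = (14+60+14+24+33) / 5 = 145/5 = 29.00

29.00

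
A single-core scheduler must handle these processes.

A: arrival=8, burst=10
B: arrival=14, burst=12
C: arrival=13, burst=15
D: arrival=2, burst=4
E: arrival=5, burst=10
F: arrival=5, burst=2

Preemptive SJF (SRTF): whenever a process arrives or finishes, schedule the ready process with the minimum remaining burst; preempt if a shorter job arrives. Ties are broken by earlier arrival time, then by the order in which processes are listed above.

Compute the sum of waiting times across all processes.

55

Timeline: | idle 0-2 | D 2-6 | F 6-8 | E 8-18 | A 18-28 | B 28-40 | C 40-55 |
Completion: A=28  B=40  C=55  D=6  E=18  F=8
Waiting = turnaround − burst: A=10, B=14, C=27, D=0, E=3, F=1
Total waiting = 10 + 14 + 27 + 0 + 3 + 1 = 55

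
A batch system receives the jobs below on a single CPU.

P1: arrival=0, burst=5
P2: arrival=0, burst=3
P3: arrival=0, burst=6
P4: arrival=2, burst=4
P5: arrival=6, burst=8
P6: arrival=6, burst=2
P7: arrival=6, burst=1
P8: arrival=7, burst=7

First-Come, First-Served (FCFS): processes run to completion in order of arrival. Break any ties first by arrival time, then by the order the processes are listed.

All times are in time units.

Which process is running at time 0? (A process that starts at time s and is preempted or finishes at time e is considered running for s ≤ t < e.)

P1

Schedule: | P1 0-5 | P2 5-8 | P3 8-14 | P4 14-18 | P5 18-26 | P6 26-28 | P7 28-29 | P8 29-36 |
Completion: P1=5  P2=8  P3=14  P4=18  P5=26  P6=28  P7=29  P8=36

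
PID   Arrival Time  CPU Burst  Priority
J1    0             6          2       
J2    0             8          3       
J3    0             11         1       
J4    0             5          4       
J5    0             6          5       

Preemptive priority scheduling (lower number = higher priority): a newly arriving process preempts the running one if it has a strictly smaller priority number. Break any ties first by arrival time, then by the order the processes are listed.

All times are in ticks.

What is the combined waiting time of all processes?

Timeline: | J3 0-11 | J1 11-17 | J2 17-25 | J4 25-30 | J5 30-36 |
Completion: J1=17  J2=25  J3=11  J4=30  J5=36
Waiting = turnaround − burst: J1=11, J2=17, J3=0, J4=25, J5=30
Total waiting = 11 + 17 + 0 + 25 + 30 = 83

83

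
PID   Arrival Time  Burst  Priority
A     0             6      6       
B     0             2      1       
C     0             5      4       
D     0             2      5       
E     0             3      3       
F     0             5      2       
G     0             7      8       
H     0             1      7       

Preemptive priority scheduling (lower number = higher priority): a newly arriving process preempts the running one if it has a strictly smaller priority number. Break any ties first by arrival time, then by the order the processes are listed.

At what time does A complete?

23

Schedule: | B 0-2 | F 2-7 | E 7-10 | C 10-15 | D 15-17 | A 17-23 | H 23-24 | G 24-31 |
Completion: A=23  B=2  C=15  D=17  E=10  F=7  G=31  H=24
Turnaround (C−A): A=23  B=2  C=15  D=17  E=10  F=7  G=31  H=24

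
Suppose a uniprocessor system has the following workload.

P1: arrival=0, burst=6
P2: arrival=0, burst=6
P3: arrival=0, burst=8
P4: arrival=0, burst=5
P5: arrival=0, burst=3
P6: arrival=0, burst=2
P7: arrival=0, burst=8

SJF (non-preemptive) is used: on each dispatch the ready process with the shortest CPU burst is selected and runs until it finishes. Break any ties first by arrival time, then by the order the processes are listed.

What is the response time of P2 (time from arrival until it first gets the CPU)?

Schedule: | P6 0-2 | P5 2-5 | P4 5-10 | P1 10-16 | P2 16-22 | P3 22-30 | P7 30-38 |
Completion: P1=16  P2=22  P3=30  P4=10  P5=5  P6=2  P7=38
Response(P2) = first start − arrival = 16 − 0 = 16

16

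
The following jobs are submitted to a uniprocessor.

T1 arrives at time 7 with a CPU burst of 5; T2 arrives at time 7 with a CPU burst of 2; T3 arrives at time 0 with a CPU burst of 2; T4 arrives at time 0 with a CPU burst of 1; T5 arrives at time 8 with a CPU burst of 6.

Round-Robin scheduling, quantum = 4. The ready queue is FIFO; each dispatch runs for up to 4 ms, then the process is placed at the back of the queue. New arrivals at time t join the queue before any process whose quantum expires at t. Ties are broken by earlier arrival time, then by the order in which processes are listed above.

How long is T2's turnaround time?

Schedule: | T3 0-2 | T4 2-3 | idle 3-7 | T1 7-11 | T2 11-13 | T5 13-17 | T1 17-18 | T5 18-20 |
Completion: T1=18  T2=13  T3=2  T4=3  T5=20
Turnaround(T2) = completion − arrival = 13 − 7 = 6

6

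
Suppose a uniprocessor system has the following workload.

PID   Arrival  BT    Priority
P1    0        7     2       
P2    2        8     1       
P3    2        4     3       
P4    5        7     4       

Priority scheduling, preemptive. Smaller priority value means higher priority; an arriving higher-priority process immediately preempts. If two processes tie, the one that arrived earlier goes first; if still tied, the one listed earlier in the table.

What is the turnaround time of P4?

21

Schedule: | P1 0-2 | P2 2-10 | P1 10-15 | P3 15-19 | P4 19-26 |
Completion: P1=15  P2=10  P3=19  P4=26
Turnaround (C−A): P1=15  P2=8  P3=17  P4=21
Turnaround(P4) = completion − arrival = 26 − 5 = 21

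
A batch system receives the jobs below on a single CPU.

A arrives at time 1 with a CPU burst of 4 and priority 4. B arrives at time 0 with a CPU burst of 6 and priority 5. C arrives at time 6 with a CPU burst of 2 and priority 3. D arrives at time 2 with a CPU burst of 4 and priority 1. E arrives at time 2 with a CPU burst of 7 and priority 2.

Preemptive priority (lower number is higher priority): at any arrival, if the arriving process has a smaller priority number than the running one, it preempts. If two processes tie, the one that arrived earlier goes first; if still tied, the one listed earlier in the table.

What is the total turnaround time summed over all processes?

Schedule: | B 0-1 | A 1-2 | D 2-6 | E 6-13 | C 13-15 | A 15-18 | B 18-23 |
Completion: A=18  B=23  C=15  D=6  E=13
Turnaround (C−A): A=17  B=23  C=9  D=4  E=11
Turnaround = completion − arrival: A=17, B=23, C=9, D=4, E=11
Total turnaround = 17 + 23 + 9 + 4 + 11 = 64

64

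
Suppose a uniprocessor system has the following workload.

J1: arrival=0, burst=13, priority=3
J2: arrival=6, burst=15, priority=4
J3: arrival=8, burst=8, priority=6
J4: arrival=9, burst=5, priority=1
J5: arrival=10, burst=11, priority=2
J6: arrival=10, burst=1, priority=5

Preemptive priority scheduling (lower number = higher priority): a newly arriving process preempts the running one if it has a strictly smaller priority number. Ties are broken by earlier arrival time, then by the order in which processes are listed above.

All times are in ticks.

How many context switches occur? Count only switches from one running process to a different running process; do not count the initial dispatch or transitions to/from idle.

Schedule: | J1 0-9 | J4 9-14 | J5 14-25 | J1 25-29 | J2 29-44 | J6 44-45 | J3 45-53 |
Completion: J1=29  J2=44  J3=53  J4=14  J5=25  J6=45

6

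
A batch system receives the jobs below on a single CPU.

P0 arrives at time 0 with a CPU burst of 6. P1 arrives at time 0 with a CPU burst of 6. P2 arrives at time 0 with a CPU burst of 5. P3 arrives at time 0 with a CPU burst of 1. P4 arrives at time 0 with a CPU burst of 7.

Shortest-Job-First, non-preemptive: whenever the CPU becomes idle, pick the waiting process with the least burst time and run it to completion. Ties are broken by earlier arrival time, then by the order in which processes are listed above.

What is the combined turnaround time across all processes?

Schedule: | P3 0-1 | P2 1-6 | P0 6-12 | P1 12-18 | P4 18-25 |
Completion: P0=12  P1=18  P2=6  P3=1  P4=25
Turnaround (C−A): P0=12  P1=18  P2=6  P3=1  P4=25
Turnaround = completion − arrival: P0=12, P1=18, P2=6, P3=1, P4=25
Total turnaround = 12 + 18 + 6 + 1 + 25 = 62

62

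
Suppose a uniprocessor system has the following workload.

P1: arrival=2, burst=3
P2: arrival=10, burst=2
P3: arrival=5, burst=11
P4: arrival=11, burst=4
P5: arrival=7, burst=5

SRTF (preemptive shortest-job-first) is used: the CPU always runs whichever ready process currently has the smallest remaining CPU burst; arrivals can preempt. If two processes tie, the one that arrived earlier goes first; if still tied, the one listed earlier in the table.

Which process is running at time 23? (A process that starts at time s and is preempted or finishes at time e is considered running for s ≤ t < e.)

P3

Gantt: | idle 0-2 | P1 2-5 | P3 5-7 | P5 7-12 | P2 12-14 | P4 14-18 | P3 18-27 |
Completion: P1=5  P2=14  P3=27  P4=18  P5=12
Turnaround (C−A): P1=3  P2=4  P3=22  P4=7  P5=5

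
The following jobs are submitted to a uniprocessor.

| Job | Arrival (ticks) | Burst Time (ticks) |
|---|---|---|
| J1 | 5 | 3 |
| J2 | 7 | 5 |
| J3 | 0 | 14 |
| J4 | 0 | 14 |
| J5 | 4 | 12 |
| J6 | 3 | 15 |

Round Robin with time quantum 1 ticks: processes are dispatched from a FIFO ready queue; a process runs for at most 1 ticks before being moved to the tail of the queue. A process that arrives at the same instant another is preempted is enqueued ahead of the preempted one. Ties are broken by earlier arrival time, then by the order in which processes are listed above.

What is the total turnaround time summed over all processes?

Timeline: | J3 0-1 | J4 1-2 | J3 2-3 | J4 3-4 | J6 4-5 | J3 5-6 | J5 6-7 | J4 7-8 | J1 8-9 | J6 9-10 | J3 10-11 | J2 11-12 | J5 12-13 | J4 13-14 | J1 14-15 | J6 15-16 | J3 16-17 | J2 17-18 | J5 18-19 | J4 19-20 | J1 20-21 | J6 21-22 | J3 22-23 | J2 23-24 | J5 24-25 | J4 25-26 | J6 26-27 | J3 27-28 | J2 28-29 | J5 29-30 | J4 30-31 | J6 31-32 | J3 32-33 | J2 33-34 | J5 34-35 | J4 35-36 | J6 36-37 | J3 37-38 | J5 38-39 | J4 39-40 | J6 40-41 | J3 41-42 | J5 42-43 | J4 43-44 | J6 44-45 | J3 45-46 | J5 46-47 | J4 47-48 | J6 48-49 | J3 49-50 | J5 50-51 | J4 51-52 | J6 52-53 | J3 53-54 | J5 54-55 | J4 55-56 | J6 56-57 | J3 57-58 | J5 58-59 | J4 59-60 | J6 60-63 |
Completion: J1=21  J2=34  J3=58  J4=60  J5=59  J6=63
Turnaround (C−A): J1=16  J2=27  J3=58  J4=60  J5=55  J6=60
Turnaround = completion − arrival: J1=16, J2=27, J3=58, J4=60, J5=55, J6=60
Total turnaround = 16 + 27 + 58 + 60 + 55 + 60 = 276

276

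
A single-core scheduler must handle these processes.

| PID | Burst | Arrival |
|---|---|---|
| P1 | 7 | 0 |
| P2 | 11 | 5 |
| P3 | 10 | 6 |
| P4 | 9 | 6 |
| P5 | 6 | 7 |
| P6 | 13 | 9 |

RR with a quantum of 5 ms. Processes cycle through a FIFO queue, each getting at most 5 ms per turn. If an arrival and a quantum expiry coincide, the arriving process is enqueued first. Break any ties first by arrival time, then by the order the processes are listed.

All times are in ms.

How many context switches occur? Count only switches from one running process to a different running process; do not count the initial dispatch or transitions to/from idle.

13

Timeline: | P1 0-5 | P2 5-10 | P1 10-12 | P3 12-17 | P4 17-22 | P5 22-27 | P6 27-32 | P2 32-37 | P3 37-42 | P4 42-46 | P5 46-47 | P6 47-52 | P2 52-53 | P6 53-56 |
Completion: P1=12  P2=53  P3=42  P4=46  P5=47  P6=56
Turnaround (C−A): P1=12  P2=48  P3=36  P4=40  P5=40  P6=47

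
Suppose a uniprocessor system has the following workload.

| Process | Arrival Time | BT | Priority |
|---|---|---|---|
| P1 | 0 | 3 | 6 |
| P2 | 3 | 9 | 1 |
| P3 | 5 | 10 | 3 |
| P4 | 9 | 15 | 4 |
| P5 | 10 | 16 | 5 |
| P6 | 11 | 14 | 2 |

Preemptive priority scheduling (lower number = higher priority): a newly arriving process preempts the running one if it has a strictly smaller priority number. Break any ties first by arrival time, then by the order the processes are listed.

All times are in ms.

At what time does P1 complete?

3

Schedule: | P1 0-3 | P2 3-12 | P6 12-26 | P3 26-36 | P4 36-51 | P5 51-67 |
Completion: P1=3  P2=12  P3=36  P4=51  P5=67  P6=26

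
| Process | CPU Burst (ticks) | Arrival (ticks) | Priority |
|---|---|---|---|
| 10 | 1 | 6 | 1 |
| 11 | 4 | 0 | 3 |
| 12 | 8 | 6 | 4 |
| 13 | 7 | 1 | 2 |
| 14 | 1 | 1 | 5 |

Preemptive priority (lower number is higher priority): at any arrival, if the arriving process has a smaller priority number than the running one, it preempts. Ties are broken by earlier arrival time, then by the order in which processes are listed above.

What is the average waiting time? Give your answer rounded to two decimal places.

Schedule: | 11 0-1 | 13 1-6 | 10 6-7 | 13 7-9 | 11 9-12 | 12 12-20 | 14 20-21 |
Completion: 10=7  11=12  12=20  13=9  14=21
Turnaround (C−A): 10=1  11=12  12=14  13=8  14=20
Waiting times: 10=0, 11=8, 12=6, 13=1, 14=19
Average waiting = (0+8+6+1+19) / 5 = 34/5 = 6.80

6.80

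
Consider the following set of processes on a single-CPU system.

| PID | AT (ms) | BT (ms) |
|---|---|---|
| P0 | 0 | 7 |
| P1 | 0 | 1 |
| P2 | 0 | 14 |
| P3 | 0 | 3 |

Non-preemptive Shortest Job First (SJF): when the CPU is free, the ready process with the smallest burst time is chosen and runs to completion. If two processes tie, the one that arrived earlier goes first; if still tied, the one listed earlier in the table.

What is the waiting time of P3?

1

Schedule: | P1 0-1 | P3 1-4 | P0 4-11 | P2 11-25 |
Completion: P0=11  P1=1  P2=25  P3=4
Waiting(P3) = turnaround − burst = 4 − 3 = 1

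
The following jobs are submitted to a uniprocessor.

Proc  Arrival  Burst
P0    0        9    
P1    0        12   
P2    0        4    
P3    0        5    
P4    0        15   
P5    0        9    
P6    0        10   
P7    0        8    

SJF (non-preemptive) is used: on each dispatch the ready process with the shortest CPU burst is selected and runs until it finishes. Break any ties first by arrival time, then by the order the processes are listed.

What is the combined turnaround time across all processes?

Timeline: | P2 0-4 | P3 4-9 | P7 9-17 | P0 17-26 | P5 26-35 | P6 35-45 | P1 45-57 | P4 57-72 |
Completion: P0=26  P1=57  P2=4  P3=9  P4=72  P5=35  P6=45  P7=17
Turnaround (C−A): P0=26  P1=57  P2=4  P3=9  P4=72  P5=35  P6=45  P7=17
Turnaround = completion − arrival: P0=26, P1=57, P2=4, P3=9, P4=72, P5=35, P6=45, P7=17
Total turnaround = 26 + 57 + 4 + 9 + 72 + 35 + 45 + 17 = 265

265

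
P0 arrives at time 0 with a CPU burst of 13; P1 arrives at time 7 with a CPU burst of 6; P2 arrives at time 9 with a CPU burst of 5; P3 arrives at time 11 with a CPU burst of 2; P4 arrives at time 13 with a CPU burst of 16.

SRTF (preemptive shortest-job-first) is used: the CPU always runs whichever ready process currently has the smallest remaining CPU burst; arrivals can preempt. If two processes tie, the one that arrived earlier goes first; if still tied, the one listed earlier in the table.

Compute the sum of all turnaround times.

76

Timeline: | P0 0-13 | P3 13-15 | P2 15-20 | P1 20-26 | P4 26-42 |
Completion: P0=13  P1=26  P2=20  P3=15  P4=42
Turnaround = completion − arrival: P0=13, P1=19, P2=11, P3=4, P4=29
Total turnaround = 13 + 19 + 11 + 4 + 29 = 76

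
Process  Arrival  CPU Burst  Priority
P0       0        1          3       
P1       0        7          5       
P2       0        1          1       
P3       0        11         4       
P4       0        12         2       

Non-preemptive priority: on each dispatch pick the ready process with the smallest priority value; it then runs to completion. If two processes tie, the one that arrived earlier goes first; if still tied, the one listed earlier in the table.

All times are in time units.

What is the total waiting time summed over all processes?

53

Timeline: | P2 0-1 | P4 1-13 | P0 13-14 | P3 14-25 | P1 25-32 |
Completion: P0=14  P1=32  P2=1  P3=25  P4=13
Turnaround (C−A): P0=14  P1=32  P2=1  P3=25  P4=13
Waiting = turnaround − burst: P0=13, P1=25, P2=0, P3=14, P4=1
Total waiting = 13 + 25 + 0 + 14 + 1 = 53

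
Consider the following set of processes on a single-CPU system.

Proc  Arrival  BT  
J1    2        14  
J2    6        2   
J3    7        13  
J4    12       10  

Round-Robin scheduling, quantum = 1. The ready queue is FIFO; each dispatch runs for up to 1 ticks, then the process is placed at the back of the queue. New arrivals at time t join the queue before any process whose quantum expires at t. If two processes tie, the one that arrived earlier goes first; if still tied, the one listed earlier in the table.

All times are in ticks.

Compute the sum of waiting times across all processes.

Schedule: | idle 0-2 | J1 2-6 | J2 6-7 | J1 7-8 | J3 8-9 | J2 9-10 | J1 10-11 | J3 11-12 | J1 12-13 | J4 13-14 | J3 14-15 | J1 15-16 | J4 16-17 | J3 17-18 | J1 18-19 | J4 19-20 | J3 20-21 | J1 21-22 | J4 22-23 | J3 23-24 | J1 24-25 | J4 25-26 | J3 26-27 | J1 27-28 | J4 28-29 | J3 29-30 | J1 30-31 | J4 31-32 | J3 32-33 | J1 33-34 | J4 34-35 | J3 35-36 | J4 36-37 | J3 37-38 | J4 38-39 | J3 39-41 |
Completion: J1=34  J2=10  J3=41  J4=39
Turnaround (C−A): J1=32  J2=4  J3=34  J4=27
Waiting = turnaround − burst: J1=18, J2=2, J3=21, J4=17
Total waiting = 18 + 2 + 21 + 17 = 58

58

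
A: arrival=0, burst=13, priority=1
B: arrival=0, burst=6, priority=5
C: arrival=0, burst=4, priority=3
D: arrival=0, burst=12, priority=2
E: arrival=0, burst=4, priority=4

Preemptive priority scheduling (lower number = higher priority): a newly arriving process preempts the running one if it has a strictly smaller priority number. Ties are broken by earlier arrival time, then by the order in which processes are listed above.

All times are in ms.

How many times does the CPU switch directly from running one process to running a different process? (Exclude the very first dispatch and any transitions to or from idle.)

4

Gantt: | A 0-13 | D 13-25 | C 25-29 | E 29-33 | B 33-39 |
Completion: A=13  B=39  C=29  D=25  E=33
Turnaround (C−A): A=13  B=39  C=29  D=25  E=33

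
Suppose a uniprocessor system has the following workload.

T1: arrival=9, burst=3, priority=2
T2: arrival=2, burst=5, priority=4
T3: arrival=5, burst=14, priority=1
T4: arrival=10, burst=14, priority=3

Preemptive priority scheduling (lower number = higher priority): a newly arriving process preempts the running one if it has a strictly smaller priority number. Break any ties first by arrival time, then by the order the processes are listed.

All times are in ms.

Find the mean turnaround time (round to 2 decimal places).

22.25

Schedule: | idle 0-2 | T2 2-5 | T3 5-19 | T1 19-22 | T4 22-36 | T2 36-38 |
Completion: T1=22  T2=38  T3=19  T4=36
Turnaround (C−A): T1=13  T2=36  T3=14  T4=26
Turnaround times: T1=13, T2=36, T3=14, T4=26
Average turnaround = (13+36+14+26) / 4 = 89/4 = 22.25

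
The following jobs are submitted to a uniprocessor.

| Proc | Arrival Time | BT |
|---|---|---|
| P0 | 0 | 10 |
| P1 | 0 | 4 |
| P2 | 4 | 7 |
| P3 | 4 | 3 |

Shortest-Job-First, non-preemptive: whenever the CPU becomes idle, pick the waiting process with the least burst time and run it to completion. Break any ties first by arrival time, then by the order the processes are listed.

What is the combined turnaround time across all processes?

41

Timeline: | P1 0-4 | P3 4-7 | P2 7-14 | P0 14-24 |
Completion: P0=24  P1=4  P2=14  P3=7
Turnaround (C−A): P0=24  P1=4  P2=10  P3=3
Turnaround = completion − arrival: P0=24, P1=4, P2=10, P3=3
Total turnaround = 24 + 4 + 10 + 3 = 41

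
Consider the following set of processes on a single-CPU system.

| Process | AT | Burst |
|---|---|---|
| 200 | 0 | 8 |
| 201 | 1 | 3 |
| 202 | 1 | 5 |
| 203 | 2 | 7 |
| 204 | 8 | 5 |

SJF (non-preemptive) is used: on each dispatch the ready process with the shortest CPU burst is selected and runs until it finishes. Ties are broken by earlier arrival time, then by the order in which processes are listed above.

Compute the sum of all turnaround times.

72

Timeline: | 200 0-8 | 201 8-11 | 202 11-16 | 204 16-21 | 203 21-28 |
Completion: 200=8  201=11  202=16  203=28  204=21
Turnaround = completion − arrival: 200=8, 201=10, 202=15, 203=26, 204=13
Total turnaround = 8 + 10 + 15 + 26 + 13 = 72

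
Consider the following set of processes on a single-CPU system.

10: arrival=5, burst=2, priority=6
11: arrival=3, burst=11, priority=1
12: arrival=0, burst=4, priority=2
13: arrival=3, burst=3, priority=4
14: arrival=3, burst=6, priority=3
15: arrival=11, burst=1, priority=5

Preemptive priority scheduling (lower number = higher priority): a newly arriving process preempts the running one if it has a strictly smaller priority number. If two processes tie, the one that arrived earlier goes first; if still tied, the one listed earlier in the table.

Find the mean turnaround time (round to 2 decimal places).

16.83

Schedule: | 12 0-3 | 11 3-14 | 12 14-15 | 14 15-21 | 13 21-24 | 15 24-25 | 10 25-27 |
Completion: 10=27  11=14  12=15  13=24  14=21  15=25
Turnaround (C−A): 10=22  11=11  12=15  13=21  14=18  15=14
Turnaround times: 10=22, 11=11, 12=15, 13=21, 14=18, 15=14
Average turnaround = (22+11+15+21+18+14) / 6 = 101/6 = 16.83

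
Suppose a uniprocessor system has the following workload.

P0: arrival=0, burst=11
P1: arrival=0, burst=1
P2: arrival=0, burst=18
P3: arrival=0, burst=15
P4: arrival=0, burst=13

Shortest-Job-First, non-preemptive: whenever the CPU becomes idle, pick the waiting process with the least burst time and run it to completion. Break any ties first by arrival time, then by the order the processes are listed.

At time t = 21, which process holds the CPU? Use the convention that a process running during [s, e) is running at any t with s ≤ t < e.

P4

Schedule: | P1 0-1 | P0 1-12 | P4 12-25 | P3 25-40 | P2 40-58 |
Completion: P0=12  P1=1  P2=58  P3=40  P4=25
Turnaround (C−A): P0=12  P1=1  P2=58  P3=40  P4=25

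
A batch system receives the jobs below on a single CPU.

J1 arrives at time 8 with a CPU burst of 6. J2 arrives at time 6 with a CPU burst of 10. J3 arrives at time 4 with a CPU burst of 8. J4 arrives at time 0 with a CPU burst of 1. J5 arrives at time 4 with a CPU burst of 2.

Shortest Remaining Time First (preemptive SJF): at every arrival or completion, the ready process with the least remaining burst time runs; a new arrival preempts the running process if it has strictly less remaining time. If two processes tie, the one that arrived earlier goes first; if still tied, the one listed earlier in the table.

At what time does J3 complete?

14

Timeline: | J4 0-1 | idle 1-4 | J5 4-6 | J3 6-14 | J1 14-20 | J2 20-30 |
Completion: J1=20  J2=30  J3=14  J4=1  J5=6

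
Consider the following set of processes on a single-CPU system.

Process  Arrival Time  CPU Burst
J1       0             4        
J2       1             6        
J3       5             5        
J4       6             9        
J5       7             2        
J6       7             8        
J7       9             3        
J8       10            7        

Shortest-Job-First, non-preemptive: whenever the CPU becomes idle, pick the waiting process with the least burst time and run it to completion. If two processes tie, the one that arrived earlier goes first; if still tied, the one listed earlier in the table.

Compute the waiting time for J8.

Gantt: | J1 0-4 | J2 4-10 | J5 10-12 | J7 12-15 | J3 15-20 | J8 20-27 | J6 27-35 | J4 35-44 |
Completion: J1=4  J2=10  J3=20  J4=44  J5=12  J6=35  J7=15  J8=27
Waiting(J8) = turnaround − burst = 17 − 7 = 10

10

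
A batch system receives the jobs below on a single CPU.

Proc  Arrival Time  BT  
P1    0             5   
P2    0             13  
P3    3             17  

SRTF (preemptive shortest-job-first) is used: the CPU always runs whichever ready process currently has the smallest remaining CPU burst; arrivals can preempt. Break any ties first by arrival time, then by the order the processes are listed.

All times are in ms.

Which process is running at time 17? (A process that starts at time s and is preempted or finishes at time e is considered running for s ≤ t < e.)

P2

Gantt: | P1 0-5 | P2 5-18 | P3 18-35 |
Completion: P1=5  P2=18  P3=35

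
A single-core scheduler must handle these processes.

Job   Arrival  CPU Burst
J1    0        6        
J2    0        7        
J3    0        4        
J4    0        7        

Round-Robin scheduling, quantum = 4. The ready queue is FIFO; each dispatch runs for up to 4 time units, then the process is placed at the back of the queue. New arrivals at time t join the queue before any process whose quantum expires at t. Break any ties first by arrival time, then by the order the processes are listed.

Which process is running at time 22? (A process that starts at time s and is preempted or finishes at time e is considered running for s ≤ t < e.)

J4

Gantt: | J1 0-4 | J2 4-8 | J3 8-12 | J4 12-16 | J1 16-18 | J2 18-21 | J4 21-24 |
Completion: J1=18  J2=21  J3=12  J4=24
Turnaround (C−A): J1=18  J2=21  J3=12  J4=24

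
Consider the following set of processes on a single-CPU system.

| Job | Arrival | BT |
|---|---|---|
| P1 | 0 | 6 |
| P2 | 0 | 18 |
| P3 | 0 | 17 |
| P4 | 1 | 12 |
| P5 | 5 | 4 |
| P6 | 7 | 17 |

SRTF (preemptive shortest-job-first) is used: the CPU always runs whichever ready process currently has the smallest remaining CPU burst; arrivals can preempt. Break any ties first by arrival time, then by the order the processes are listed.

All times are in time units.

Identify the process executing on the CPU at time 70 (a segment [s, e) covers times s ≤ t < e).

Schedule: | P1 0-6 | P5 6-10 | P4 10-22 | P3 22-39 | P6 39-56 | P2 56-74 |
Completion: P1=6  P2=74  P3=39  P4=22  P5=10  P6=56

P2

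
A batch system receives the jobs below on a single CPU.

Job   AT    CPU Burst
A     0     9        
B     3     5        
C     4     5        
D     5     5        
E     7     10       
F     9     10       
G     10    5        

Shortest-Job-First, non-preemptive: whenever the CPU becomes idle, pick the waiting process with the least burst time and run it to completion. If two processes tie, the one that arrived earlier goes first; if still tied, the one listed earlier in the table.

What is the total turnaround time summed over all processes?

145

Timeline: | A 0-9 | B 9-14 | C 14-19 | D 19-24 | G 24-29 | E 29-39 | F 39-49 |
Completion: A=9  B=14  C=19  D=24  E=39  F=49  G=29
Turnaround = completion − arrival: A=9, B=11, C=15, D=19, E=32, F=40, G=19
Total turnaround = 9 + 11 + 15 + 19 + 32 + 40 + 19 = 145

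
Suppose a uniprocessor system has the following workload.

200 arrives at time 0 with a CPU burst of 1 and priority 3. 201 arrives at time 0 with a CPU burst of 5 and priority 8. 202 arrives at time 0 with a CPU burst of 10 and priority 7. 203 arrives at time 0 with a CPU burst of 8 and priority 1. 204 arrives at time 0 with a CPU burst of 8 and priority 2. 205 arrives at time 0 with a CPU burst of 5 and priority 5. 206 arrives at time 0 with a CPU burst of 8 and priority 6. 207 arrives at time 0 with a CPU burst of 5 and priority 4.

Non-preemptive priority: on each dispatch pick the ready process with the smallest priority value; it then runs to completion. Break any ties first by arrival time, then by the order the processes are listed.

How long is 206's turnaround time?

Schedule: | 203 0-8 | 204 8-16 | 200 16-17 | 207 17-22 | 205 22-27 | 206 27-35 | 202 35-45 | 201 45-50 |
Completion: 200=17  201=50  202=45  203=8  204=16  205=27  206=35  207=22
Turnaround (C−A): 200=17  201=50  202=45  203=8  204=16  205=27  206=35  207=22
Turnaround(206) = completion − arrival = 35 − 0 = 35

35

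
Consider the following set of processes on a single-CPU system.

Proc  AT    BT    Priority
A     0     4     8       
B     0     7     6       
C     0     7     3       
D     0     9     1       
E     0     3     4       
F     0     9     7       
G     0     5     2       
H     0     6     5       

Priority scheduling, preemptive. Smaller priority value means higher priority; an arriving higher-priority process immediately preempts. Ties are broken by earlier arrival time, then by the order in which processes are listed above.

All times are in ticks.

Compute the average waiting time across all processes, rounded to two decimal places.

22.63

Timeline: | D 0-9 | G 9-14 | C 14-21 | E 21-24 | H 24-30 | B 30-37 | F 37-46 | A 46-50 |
Completion: A=50  B=37  C=21  D=9  E=24  F=46  G=14  H=30
Turnaround (C−A): A=50  B=37  C=21  D=9  E=24  F=46  G=14  H=30
Waiting times: A=46, B=30, C=14, D=0, E=21, F=37, G=9, H=24
Average waiting = (46+30+14+0+21+37+9+24) / 8 = 181/8 = 22.63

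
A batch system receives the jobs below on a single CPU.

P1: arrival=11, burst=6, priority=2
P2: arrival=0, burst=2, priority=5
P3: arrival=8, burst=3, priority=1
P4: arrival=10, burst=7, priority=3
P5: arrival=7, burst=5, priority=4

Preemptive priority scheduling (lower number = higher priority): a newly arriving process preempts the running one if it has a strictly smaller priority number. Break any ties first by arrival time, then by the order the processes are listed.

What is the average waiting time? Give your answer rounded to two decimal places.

Timeline: | P2 0-2 | idle 2-7 | P5 7-8 | P3 8-11 | P1 11-17 | P4 17-24 | P5 24-28 |
Completion: P1=17  P2=2  P3=11  P4=24  P5=28
Turnaround (C−A): P1=6  P2=2  P3=3  P4=14  P5=21
Waiting times: P1=0, P2=0, P3=0, P4=7, P5=16
Average waiting = (0+0+0+7+16) / 5 = 23/5 = 4.60

4.60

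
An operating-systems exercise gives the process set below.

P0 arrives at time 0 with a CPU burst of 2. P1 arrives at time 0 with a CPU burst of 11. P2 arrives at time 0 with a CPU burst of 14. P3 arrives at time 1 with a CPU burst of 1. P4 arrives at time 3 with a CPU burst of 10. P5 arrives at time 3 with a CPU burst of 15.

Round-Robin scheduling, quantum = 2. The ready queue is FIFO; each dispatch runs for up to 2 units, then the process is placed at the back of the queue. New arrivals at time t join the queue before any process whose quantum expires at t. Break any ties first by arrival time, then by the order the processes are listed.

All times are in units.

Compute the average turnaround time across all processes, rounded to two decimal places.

31.67

Schedule: | P0 0-2 | P1 2-4 | P2 4-6 | P3 6-7 | P4 7-9 | P5 9-11 | P1 11-13 | P2 13-15 | P4 15-17 | P5 17-19 | P1 19-21 | P2 21-23 | P4 23-25 | P5 25-27 | P1 27-29 | P2 29-31 | P4 31-33 | P5 33-35 | P1 35-37 | P2 37-39 | P4 39-41 | P5 41-43 | P1 43-44 | P2 44-46 | P5 46-48 | P2 48-50 | P5 50-53 |
Completion: P0=2  P1=44  P2=50  P3=7  P4=41  P5=53
Turnaround (C−A): P0=2  P1=44  P2=50  P3=6  P4=38  P5=50
Turnaround times: P0=2, P1=44, P2=50, P3=6, P4=38, P5=50
Average turnaround = (2+44+50+6+38+50) / 6 = 190/6 = 31.67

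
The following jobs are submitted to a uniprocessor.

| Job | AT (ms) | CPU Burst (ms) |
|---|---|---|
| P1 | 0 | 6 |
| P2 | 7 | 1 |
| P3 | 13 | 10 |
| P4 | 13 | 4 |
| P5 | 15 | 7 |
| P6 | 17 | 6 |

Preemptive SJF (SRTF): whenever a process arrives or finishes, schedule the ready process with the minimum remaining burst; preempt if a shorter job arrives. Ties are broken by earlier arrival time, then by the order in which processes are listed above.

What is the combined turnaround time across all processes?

Gantt: | P1 0-6 | idle 6-7 | P2 7-8 | idle 8-13 | P4 13-17 | P6 17-23 | P5 23-30 | P3 30-40 |
Completion: P1=6  P2=8  P3=40  P4=17  P5=30  P6=23
Turnaround (C−A): P1=6  P2=1  P3=27  P4=4  P5=15  P6=6
Turnaround = completion − arrival: P1=6, P2=1, P3=27, P4=4, P5=15, P6=6
Total turnaround = 6 + 1 + 27 + 4 + 15 + 6 = 59

59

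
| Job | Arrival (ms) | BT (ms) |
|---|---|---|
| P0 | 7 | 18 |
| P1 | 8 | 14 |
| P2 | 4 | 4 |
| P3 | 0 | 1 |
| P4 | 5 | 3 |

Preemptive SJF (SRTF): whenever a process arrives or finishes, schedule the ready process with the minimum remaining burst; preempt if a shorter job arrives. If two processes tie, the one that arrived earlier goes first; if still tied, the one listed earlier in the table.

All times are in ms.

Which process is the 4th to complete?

P1

Gantt: | P3 0-1 | idle 1-4 | P2 4-8 | P4 8-11 | P1 11-25 | P0 25-43 |
Completion: P0=43  P1=25  P2=8  P3=1  P4=11
Finish order: P3 → P2 → P4 → P1 → P0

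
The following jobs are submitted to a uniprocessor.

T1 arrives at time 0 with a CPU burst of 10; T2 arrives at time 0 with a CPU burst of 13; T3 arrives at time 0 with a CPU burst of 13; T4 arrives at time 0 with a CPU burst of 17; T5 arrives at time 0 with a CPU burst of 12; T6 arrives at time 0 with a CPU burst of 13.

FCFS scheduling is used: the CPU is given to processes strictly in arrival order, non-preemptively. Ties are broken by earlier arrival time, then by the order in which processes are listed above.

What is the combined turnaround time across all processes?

265

Timeline: | T1 0-10 | T2 10-23 | T3 23-36 | T4 36-53 | T5 53-65 | T6 65-78 |
Completion: T1=10  T2=23  T3=36  T4=53  T5=65  T6=78
Turnaround (C−A): T1=10  T2=23  T3=36  T4=53  T5=65  T6=78
Turnaround = completion − arrival: T1=10, T2=23, T3=36, T4=53, T5=65, T6=78
Total turnaround = 10 + 23 + 36 + 53 + 65 + 78 = 265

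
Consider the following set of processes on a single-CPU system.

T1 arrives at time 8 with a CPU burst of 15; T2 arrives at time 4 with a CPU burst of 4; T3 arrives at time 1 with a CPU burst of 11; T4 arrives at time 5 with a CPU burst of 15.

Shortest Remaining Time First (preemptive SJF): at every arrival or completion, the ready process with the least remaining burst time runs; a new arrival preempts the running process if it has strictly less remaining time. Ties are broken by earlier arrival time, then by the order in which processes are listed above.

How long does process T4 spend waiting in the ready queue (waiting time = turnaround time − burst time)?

Schedule: | idle 0-1 | T3 1-4 | T2 4-8 | T3 8-16 | T4 16-31 | T1 31-46 |
Completion: T1=46  T2=8  T3=16  T4=31
Waiting(T4) = turnaround − burst = 26 − 15 = 11

11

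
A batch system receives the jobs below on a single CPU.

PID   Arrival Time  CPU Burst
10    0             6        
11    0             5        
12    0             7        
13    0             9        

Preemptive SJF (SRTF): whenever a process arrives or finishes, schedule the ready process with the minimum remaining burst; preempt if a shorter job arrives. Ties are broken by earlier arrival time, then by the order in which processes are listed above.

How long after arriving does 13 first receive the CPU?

18

Gantt: | 11 0-5 | 10 5-11 | 12 11-18 | 13 18-27 |
Completion: 10=11  11=5  12=18  13=27
Turnaround (C−A): 10=11  11=5  12=18  13=27
Response(13) = first start − arrival = 18 − 0 = 18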